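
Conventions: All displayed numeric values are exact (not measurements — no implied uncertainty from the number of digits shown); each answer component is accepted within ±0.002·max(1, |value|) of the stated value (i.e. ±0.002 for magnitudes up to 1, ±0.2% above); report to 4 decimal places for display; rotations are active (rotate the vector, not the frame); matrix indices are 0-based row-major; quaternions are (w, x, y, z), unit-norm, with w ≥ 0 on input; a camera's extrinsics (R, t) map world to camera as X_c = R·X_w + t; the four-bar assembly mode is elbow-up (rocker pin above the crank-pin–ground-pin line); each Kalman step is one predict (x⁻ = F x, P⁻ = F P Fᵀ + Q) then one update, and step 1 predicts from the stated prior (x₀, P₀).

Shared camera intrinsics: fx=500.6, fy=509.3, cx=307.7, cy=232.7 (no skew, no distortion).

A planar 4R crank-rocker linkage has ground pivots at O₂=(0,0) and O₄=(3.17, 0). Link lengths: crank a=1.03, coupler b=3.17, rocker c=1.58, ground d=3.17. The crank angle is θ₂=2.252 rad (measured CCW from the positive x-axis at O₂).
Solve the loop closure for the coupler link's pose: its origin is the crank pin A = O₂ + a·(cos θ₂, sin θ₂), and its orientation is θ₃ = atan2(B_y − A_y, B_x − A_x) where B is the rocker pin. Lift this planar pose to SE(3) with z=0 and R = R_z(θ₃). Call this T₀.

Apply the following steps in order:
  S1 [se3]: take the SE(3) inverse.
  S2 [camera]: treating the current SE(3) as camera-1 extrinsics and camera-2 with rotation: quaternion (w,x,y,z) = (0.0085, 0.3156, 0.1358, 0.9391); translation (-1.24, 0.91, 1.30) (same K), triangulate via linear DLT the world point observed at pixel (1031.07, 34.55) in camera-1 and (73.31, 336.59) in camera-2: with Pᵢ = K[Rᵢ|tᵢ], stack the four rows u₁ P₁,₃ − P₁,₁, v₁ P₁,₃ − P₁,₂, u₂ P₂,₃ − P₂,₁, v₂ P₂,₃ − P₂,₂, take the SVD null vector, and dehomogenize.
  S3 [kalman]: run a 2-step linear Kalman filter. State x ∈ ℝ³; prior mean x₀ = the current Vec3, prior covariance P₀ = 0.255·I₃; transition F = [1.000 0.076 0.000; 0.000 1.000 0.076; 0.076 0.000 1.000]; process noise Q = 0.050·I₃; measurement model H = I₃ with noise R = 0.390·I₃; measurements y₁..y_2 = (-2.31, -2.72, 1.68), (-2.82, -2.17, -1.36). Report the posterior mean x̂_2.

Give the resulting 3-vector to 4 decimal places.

source (fourbar_fk): coupler pose = R=[0.9812 -0.1931 0.0000; 0.1931 0.9812 0.0000; 0.0000 0.0000 1.0000], t=(-0.6486, 0.8001, 0.0000)
after S1 (invert_se3): R=[0.9812 0.1931 0.0000; -0.1931 0.9812 0.0000; 0.0000 0.0000 1.0000], t=(0.4819, -0.9103, 0.0000)
after S2 (triangulate): (0.7201, 0.7060, 0.9168)
after S3 (kf_track): (-1.5359, -1.3275, 0.1598)

result = (-1.5359, -1.3275, 0.1598)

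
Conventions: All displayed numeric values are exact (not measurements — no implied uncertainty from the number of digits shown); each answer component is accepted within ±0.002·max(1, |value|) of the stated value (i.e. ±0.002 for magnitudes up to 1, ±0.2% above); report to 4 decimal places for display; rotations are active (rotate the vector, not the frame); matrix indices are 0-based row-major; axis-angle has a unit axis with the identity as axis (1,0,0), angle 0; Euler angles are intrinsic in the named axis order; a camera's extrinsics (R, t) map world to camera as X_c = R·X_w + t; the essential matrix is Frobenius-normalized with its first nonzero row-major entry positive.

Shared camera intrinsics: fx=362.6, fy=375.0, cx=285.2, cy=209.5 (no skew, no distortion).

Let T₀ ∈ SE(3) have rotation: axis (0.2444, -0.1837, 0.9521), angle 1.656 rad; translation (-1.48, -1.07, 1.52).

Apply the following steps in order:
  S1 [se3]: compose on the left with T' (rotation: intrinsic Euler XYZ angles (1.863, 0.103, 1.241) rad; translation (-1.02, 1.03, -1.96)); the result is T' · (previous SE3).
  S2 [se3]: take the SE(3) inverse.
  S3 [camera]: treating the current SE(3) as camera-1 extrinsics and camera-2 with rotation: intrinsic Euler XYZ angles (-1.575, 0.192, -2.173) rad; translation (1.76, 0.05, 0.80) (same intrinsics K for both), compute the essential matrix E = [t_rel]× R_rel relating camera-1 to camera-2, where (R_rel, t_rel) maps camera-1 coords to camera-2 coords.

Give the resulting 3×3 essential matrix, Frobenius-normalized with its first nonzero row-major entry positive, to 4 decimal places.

after S1 (compose_se3): R=[-0.8087 -0.2702 0.5225; -0.5778 0.1979 -0.7918; 0.1105 -0.9423 -0.3161], t=(-0.3335, 0.1378, -4.0525)
after S2 (invert_se3): R=[-0.8087 -0.5778 0.1105; -0.2702 0.1979 -0.9423; 0.5225 -0.7918 -0.3161], t=(0.2578, -3.9359, -0.9976)
after S3 (essential): [0.6508 0.1729 0.0250; 0.2135 0.0363 -0.0990; 0.0253 -0.1244 -0.6879]

matrix = [0.6508 0.1729 0.0250; 0.2135 0.0363 -0.0990; 0.0253 -0.1244 -0.6879]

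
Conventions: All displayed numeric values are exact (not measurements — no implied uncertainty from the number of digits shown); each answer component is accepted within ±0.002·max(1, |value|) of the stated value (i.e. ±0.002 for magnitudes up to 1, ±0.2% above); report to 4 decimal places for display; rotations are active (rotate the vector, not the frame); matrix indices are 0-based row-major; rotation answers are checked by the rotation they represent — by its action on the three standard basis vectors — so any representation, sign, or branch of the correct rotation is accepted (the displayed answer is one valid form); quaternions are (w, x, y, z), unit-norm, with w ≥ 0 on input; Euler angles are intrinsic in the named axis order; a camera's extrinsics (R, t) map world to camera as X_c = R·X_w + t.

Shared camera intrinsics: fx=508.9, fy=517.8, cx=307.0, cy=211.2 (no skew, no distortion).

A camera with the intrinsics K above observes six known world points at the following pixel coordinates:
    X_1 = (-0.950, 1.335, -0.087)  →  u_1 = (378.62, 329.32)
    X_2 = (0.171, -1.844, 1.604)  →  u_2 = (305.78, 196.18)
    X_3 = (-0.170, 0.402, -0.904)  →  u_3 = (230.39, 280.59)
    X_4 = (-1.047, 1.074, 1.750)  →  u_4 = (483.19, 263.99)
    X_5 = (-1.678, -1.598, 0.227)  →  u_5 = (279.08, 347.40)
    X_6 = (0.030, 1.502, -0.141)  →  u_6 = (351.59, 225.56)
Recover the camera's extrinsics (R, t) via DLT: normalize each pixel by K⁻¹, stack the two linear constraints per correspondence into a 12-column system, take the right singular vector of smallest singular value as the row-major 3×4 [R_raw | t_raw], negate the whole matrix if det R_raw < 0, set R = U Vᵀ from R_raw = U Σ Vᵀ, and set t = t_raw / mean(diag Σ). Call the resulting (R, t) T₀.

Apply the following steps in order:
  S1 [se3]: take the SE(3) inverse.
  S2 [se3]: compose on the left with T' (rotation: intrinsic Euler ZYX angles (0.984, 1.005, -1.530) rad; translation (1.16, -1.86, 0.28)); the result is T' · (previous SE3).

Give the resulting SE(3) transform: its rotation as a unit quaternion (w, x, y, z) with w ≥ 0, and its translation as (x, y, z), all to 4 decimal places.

source (pnp_recover): camera pose = R=[-0.3159 0.5198 0.7937; -0.9449 -0.0969 -0.3126; -0.0855 -0.8488 0.5218], t=(-0.2800, 0.2500, 5.6801)
after S1 (invert_se3): R=[-0.3159 -0.9449 -0.0855; 0.5198 -0.0969 -0.8488; 0.7937 -0.3126 0.5218], t=(0.6336, 4.9909, -2.6635)
after S2 (compose_se3): R=[-0.9995 0.0222 -0.0244; -0.0325 -0.5378 0.8424; 0.0056 0.8428 0.5382], t=(1.0130, -6.5198, -2.9865)

rotation (quat) = (0.0156, 0.0054, -0.4805, -0.8769), translation = (1.0130, -6.5198, -2.9865)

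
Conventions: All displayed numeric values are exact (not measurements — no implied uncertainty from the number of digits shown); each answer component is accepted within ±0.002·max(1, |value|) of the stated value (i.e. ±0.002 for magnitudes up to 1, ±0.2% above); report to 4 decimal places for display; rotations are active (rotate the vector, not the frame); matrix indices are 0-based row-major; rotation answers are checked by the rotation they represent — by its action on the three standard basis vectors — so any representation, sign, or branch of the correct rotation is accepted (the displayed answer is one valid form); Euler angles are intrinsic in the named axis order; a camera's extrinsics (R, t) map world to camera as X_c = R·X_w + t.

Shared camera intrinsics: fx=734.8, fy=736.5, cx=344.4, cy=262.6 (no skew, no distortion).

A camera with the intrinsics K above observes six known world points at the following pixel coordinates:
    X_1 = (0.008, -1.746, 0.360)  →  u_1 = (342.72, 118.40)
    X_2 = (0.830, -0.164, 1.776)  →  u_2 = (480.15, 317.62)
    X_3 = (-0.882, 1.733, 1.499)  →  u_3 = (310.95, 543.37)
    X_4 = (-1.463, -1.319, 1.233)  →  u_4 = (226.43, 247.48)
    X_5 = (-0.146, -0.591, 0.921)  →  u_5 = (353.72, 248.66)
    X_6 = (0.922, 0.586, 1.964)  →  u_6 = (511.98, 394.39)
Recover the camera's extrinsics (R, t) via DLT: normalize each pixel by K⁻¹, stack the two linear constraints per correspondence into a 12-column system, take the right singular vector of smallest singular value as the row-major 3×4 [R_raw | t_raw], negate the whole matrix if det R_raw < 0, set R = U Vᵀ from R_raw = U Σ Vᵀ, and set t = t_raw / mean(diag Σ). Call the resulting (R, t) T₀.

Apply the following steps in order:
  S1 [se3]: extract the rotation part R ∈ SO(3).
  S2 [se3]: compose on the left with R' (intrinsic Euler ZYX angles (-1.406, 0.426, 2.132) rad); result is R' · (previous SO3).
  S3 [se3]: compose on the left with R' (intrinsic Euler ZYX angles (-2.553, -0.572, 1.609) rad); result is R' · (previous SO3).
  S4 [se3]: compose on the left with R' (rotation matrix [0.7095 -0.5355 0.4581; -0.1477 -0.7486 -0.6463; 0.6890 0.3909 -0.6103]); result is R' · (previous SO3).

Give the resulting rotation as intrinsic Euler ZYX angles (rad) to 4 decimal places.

rotation (euler_zyx) = (1.5103, 0.2400, -0.2778)

source (pnp_recover): camera pose = R=[0.9684 0.1059 0.2257; -0.2298 0.7301 0.6435; -0.0966 -0.6751 0.7314], t=(0.0801, -0.3200, 5.5290)
after S1 (rot_of_se3): [0.9684 0.1059 0.2257; -0.2298 0.7301 0.6435; -0.0966 -0.6751 0.7314]
after S2 (compose_so3): [0.3363 0.2626 -0.9044; -0.7781 -0.4635 -0.4239; -0.5305 0.8463 0.0484]
after S3 (compose_so3): [-0.2653 -0.8664 0.4231; -0.8502 0.4171 0.3211; -0.4547 -0.2745 -0.8473]
after S4 (compose_so3): [0.0588 -0.9638 -0.2599; 0.9696 -0.0069 0.2447; -0.2377 -0.2664 0.9341]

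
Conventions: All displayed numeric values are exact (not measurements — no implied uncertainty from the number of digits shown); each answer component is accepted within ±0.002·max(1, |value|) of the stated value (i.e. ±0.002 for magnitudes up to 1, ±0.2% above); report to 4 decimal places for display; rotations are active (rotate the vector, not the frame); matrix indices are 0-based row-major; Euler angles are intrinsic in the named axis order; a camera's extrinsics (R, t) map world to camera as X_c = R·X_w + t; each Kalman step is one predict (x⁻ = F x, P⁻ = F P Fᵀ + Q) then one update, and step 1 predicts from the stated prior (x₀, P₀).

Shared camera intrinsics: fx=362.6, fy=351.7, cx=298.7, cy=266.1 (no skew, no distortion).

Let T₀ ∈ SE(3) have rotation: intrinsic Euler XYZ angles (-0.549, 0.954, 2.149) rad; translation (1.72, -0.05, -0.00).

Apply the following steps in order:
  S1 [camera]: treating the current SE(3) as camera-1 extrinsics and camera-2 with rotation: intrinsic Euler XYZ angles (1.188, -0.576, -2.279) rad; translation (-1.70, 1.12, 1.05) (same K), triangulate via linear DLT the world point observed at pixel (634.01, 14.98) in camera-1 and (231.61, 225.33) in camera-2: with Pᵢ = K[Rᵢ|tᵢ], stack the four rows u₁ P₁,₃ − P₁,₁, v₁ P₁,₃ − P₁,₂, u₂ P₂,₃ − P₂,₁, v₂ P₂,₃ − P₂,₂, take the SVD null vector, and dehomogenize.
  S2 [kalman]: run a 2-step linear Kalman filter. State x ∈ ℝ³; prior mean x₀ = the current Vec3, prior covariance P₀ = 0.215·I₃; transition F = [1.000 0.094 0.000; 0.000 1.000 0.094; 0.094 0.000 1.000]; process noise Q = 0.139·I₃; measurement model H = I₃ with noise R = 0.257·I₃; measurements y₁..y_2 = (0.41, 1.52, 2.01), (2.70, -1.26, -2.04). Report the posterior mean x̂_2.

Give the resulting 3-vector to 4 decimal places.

after S1 (triangulate): (-1.0472, 1.6240, 0.2615)
after S2 (kf_track): (1.3530, 0.1404, -0.5011)

result = (1.3530, 0.1404, -0.5011)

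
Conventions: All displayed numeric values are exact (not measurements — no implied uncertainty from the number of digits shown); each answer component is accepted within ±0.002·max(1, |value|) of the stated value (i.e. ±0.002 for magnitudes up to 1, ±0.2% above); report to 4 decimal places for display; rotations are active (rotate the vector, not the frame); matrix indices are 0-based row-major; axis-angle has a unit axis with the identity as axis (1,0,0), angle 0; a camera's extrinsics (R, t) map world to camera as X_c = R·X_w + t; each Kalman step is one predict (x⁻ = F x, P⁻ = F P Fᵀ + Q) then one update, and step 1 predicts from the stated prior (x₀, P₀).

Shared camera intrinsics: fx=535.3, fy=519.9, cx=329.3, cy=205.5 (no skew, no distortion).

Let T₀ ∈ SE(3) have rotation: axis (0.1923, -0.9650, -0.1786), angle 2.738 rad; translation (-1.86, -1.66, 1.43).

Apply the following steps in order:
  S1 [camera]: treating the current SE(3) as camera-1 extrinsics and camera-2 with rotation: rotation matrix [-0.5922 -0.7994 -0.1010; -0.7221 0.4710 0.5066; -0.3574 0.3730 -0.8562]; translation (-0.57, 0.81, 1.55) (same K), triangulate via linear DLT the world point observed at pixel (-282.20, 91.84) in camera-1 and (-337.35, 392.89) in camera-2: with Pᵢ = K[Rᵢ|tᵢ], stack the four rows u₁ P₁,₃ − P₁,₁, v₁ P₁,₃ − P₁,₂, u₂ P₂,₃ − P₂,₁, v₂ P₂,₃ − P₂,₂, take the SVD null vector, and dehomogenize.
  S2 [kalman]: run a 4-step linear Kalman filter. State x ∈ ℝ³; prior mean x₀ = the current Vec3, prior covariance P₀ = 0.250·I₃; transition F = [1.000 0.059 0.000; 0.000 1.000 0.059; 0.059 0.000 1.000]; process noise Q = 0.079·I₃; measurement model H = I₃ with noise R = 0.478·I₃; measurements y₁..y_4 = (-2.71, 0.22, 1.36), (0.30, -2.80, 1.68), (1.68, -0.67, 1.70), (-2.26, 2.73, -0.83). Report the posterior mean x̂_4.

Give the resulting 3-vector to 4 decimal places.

result = (-0.4451, 0.6787, 0.4775)

after S1 (triangulate): (1.0537, 1.8235, -0.2942)
after S2 (kf_track): (-0.4451, 0.6787, 0.4775)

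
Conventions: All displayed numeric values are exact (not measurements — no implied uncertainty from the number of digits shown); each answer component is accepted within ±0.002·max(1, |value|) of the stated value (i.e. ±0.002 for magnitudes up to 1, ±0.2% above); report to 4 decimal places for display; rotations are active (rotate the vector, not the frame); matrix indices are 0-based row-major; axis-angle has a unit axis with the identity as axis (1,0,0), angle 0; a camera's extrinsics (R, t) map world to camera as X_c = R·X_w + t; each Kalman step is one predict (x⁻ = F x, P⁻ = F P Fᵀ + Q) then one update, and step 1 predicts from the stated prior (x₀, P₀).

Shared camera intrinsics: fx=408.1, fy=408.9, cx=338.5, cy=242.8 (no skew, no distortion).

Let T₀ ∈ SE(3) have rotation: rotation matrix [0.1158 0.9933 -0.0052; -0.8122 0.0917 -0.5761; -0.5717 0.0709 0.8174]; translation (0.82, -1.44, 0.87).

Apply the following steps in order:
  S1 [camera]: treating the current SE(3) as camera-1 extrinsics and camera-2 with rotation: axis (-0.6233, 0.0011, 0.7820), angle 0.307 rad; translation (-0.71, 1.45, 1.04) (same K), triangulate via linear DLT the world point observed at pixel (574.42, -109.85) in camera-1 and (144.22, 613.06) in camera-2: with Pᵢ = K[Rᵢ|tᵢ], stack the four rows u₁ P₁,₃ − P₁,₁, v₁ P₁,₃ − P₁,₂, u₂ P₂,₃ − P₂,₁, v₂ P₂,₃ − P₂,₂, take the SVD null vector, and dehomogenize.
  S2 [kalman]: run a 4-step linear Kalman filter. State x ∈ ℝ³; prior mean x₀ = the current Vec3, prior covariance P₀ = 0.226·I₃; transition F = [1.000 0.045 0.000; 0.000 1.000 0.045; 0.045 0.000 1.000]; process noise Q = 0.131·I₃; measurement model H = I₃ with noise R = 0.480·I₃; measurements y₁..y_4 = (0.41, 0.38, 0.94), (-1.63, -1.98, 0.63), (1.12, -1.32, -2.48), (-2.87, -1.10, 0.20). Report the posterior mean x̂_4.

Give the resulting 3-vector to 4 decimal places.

result = (-1.1816, -0.9615, -0.2074)

after S1 (triangulate): (-0.3027, 0.5992, 1.5753)
after S2 (kf_track): (-1.1816, -0.9615, -0.2074)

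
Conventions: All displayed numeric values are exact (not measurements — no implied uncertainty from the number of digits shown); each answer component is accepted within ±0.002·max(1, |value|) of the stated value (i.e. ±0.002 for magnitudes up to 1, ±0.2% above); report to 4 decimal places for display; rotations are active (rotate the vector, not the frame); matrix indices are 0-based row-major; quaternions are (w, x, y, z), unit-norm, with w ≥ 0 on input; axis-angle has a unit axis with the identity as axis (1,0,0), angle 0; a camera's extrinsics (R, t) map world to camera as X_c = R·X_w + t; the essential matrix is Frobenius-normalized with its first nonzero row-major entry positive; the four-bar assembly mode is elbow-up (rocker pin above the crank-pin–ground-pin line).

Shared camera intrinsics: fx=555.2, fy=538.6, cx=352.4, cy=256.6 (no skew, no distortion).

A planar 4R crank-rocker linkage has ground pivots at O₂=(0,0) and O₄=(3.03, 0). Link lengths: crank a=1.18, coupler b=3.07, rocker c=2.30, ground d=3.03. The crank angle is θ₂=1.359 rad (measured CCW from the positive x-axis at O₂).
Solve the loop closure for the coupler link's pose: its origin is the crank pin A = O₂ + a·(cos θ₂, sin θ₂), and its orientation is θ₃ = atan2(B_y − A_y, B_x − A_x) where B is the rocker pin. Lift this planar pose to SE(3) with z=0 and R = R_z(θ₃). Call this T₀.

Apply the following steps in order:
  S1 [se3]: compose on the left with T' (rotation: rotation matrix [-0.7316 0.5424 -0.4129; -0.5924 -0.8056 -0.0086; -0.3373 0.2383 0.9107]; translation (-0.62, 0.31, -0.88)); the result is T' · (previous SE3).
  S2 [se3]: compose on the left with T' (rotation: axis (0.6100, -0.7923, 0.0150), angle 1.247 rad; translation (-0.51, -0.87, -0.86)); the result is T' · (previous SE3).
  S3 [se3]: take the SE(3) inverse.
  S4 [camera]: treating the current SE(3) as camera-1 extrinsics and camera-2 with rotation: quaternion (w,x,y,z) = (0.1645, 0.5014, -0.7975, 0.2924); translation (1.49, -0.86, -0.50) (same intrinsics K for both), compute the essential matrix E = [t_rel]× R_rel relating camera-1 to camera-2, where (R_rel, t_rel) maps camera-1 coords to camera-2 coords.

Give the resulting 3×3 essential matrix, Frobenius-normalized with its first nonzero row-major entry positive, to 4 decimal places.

matrix = [0.1733 -0.2435 0.1445; 0.5083 -0.1029 -0.4754; -0.2222 0.4462 -0.3826]

source (fourbar_fk): coupler pose = R=[0.9278 -0.3731 0.0000; 0.3731 0.9278 0.0000; 0.0000 0.0000 1.0000], t=(0.2481, 1.1536, 0.0000)
after S1 (compose_se3): R=[-0.4764 0.7762 -0.4129; -0.8502 -0.5264 -0.0086; -0.2240 0.3470 0.9107], t=(-0.1757, -0.7663, -0.6887)
after S2 (compose_se3): R=[0.1867 0.3664 -0.9115; -0.3528 -0.8410 -0.4103; -0.9169 0.3982 -0.0278], t=(0.1660, -0.9825, -1.6492)
after S3 (invert_se3): R=[0.1867 -0.3528 -0.9169; 0.3664 -0.8410 0.3982; -0.9115 -0.4103 -0.0278], t=(-1.8898, -0.2304, -0.2976)
after S4 (essential): [0.1733 -0.2435 0.1445; 0.5083 -0.1029 -0.4754; -0.2222 0.4462 -0.3826]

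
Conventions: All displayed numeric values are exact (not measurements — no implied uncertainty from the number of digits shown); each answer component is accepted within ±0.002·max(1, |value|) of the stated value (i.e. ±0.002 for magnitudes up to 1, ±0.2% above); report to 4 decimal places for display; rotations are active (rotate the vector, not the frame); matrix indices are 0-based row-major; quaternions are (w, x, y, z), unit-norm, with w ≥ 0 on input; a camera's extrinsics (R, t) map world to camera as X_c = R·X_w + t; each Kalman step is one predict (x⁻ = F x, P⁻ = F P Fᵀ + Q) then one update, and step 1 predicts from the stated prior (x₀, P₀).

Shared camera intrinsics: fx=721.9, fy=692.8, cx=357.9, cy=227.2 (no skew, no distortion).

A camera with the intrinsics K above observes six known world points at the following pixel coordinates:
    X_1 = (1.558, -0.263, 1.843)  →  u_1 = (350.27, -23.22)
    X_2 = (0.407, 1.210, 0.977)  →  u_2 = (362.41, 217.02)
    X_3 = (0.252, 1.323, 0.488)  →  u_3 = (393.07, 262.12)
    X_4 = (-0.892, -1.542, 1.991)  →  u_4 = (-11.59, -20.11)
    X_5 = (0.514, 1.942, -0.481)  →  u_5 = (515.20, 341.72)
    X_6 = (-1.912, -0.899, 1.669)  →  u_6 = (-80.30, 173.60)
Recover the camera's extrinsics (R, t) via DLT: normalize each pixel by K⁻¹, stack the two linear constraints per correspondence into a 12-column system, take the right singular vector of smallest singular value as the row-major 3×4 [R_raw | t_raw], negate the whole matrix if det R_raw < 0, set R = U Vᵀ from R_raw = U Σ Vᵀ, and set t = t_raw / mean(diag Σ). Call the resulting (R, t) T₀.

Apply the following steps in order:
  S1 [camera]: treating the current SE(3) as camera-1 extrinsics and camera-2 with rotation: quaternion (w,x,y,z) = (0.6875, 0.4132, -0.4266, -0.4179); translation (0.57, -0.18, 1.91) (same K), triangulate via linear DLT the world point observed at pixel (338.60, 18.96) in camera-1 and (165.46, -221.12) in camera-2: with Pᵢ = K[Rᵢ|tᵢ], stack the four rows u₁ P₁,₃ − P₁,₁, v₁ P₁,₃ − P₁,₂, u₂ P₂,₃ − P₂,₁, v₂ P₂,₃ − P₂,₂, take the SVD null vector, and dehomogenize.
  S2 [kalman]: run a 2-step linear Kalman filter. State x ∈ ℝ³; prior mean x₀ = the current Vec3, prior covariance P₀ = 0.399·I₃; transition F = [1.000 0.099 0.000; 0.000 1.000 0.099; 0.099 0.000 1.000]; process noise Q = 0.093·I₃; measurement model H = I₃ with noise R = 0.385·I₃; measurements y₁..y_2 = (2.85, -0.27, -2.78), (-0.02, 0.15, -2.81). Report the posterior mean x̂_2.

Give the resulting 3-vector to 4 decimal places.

result = (1.0828, -0.1516, -1.5691)

source (pnp_recover): camera pose = R=[0.7046 0.2227 -0.6738; -0.6217 0.6516 -0.4347; 0.3422 0.7251 0.5976], t=(0.1400, -0.2001, 4.4800)
after S1 (triangulate): (1.2822, -0.0332, 1.7738)
after S2 (kf_track): (1.0828, -0.1516, -1.5691)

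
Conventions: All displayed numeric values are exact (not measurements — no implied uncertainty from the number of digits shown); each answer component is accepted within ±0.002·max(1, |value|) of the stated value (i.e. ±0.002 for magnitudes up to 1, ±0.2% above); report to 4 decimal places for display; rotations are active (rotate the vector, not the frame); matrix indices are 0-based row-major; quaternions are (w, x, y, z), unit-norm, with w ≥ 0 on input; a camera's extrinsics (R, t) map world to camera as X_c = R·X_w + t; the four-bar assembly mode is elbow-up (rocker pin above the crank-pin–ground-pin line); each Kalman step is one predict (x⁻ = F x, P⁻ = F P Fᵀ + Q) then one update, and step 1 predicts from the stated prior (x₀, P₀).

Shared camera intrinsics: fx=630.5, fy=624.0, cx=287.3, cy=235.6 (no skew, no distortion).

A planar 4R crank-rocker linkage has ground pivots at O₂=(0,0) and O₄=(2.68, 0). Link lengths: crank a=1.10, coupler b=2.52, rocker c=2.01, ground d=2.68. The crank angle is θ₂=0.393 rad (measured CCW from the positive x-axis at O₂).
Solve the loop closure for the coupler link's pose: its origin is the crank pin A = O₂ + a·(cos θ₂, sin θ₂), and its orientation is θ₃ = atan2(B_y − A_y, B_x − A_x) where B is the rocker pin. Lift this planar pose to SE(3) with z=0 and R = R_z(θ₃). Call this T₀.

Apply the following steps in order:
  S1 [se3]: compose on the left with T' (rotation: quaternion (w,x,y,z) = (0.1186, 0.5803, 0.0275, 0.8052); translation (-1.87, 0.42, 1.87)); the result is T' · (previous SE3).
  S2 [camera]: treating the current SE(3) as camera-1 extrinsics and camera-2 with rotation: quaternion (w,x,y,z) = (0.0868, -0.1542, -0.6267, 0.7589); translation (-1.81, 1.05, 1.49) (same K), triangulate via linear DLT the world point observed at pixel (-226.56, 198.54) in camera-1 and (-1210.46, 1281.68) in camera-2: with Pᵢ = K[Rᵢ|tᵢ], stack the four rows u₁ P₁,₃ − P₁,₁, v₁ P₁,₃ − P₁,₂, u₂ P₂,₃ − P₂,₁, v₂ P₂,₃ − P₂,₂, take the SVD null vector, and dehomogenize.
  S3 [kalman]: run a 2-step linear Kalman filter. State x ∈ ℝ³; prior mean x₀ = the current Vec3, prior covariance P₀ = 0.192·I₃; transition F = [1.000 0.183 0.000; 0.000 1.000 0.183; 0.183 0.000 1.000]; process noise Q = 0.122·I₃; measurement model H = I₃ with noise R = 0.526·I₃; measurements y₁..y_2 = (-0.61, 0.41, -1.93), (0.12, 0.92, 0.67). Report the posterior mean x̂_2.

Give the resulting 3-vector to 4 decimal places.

source (fourbar_fk): coupler pose = R=[0.7840 -0.6208 0.0000; 0.6208 0.7840 0.0000; 0.0000 0.0000 1.0000], t=(1.0161, 0.4213, 0.0000)
after S1 (compose_se3): R=[-0.3326 0.0605 0.9411; -0.4276 -0.8991 -0.0934; 0.8405 -0.4335 0.3249], t=(-2.2401, 0.2378, 2.8897)
after S2 (triangulate): (1.8217, -0.2463, -0.6875)
after S3 (kf_track): (0.6545, 0.1594, -0.2366)

result = (0.6545, 0.1594, -0.2366)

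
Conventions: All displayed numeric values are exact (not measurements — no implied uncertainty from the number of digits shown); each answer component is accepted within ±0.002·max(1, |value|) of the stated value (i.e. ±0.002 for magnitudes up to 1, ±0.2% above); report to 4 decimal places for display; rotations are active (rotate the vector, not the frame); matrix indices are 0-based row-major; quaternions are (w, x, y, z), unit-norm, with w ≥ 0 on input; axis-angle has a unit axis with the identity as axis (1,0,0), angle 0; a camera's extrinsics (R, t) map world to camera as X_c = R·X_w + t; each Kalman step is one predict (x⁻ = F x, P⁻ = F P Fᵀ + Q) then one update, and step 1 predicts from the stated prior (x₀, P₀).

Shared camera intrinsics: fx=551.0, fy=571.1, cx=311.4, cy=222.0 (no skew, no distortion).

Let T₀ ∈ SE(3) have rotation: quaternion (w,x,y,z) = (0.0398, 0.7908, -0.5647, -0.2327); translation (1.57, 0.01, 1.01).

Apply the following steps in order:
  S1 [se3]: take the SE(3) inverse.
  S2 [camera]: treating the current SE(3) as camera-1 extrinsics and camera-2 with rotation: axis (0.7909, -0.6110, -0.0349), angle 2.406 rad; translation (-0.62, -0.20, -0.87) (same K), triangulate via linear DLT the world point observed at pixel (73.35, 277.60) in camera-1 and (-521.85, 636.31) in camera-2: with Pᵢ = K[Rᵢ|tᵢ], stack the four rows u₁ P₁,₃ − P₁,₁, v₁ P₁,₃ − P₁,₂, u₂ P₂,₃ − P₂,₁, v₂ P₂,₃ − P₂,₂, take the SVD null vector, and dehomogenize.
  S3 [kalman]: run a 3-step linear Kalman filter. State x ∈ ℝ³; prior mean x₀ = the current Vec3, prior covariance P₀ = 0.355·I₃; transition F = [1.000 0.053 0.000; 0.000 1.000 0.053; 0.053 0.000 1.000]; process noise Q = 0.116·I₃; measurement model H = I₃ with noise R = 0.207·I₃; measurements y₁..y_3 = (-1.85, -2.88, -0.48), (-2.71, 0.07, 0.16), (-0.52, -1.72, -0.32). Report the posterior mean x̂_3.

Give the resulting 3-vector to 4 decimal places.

after S1 (invert_se3): R=[0.2539 -0.9117 -0.3231; -0.8746 -0.3590 0.3258; -0.4130 0.1999 -0.8885], t=(-0.0632, 1.0477, 1.5438)
after S2 (triangulate): (-0.5477, 1.9568, -1.4888)
after S3 (kf_track): (-1.3192, -1.1915, -0.3680)

result = (-1.3192, -1.1915, -0.3680)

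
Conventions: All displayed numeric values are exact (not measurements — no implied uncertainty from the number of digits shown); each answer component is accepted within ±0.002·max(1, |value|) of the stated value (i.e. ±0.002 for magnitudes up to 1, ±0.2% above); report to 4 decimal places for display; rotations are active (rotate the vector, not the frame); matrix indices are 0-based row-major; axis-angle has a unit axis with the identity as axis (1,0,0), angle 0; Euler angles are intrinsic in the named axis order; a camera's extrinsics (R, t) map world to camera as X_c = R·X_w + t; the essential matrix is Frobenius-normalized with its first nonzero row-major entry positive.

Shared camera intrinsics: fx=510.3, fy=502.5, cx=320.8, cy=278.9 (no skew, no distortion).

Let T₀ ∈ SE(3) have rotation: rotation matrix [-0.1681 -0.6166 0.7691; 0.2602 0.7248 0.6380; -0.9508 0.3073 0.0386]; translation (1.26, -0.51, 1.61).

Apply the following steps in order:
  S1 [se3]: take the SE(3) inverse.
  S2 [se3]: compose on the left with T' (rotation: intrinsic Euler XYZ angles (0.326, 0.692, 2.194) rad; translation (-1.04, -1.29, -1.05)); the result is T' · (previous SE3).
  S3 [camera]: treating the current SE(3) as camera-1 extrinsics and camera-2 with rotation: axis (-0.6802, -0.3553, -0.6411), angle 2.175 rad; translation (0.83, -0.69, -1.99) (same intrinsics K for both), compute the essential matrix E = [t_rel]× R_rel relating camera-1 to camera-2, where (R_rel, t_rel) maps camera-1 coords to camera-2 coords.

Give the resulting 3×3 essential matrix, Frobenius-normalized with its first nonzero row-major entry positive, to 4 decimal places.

after S1 (invert_se3): R=[-0.1681 0.2602 -0.9508; -0.6166 0.7248 0.3073; 0.7691 0.6380 0.0386], t=(1.8753, 0.6518, -0.7059)
after S2 (compose_se3): R=[0.9518 -0.1630 0.2598; 0.1443 -0.5092 -0.8485; 0.2706 0.8451 -0.4611], t=(-2.7406, -0.3656, -0.2175)
after S3 (essential): [0.3839 -0.1811 -0.2857; 0.4386 0.3901 -0.2185; -0.1107 0.5513 0.1725]

matrix = [0.3839 -0.1811 -0.2857; 0.4386 0.3901 -0.2185; -0.1107 0.5513 0.1725]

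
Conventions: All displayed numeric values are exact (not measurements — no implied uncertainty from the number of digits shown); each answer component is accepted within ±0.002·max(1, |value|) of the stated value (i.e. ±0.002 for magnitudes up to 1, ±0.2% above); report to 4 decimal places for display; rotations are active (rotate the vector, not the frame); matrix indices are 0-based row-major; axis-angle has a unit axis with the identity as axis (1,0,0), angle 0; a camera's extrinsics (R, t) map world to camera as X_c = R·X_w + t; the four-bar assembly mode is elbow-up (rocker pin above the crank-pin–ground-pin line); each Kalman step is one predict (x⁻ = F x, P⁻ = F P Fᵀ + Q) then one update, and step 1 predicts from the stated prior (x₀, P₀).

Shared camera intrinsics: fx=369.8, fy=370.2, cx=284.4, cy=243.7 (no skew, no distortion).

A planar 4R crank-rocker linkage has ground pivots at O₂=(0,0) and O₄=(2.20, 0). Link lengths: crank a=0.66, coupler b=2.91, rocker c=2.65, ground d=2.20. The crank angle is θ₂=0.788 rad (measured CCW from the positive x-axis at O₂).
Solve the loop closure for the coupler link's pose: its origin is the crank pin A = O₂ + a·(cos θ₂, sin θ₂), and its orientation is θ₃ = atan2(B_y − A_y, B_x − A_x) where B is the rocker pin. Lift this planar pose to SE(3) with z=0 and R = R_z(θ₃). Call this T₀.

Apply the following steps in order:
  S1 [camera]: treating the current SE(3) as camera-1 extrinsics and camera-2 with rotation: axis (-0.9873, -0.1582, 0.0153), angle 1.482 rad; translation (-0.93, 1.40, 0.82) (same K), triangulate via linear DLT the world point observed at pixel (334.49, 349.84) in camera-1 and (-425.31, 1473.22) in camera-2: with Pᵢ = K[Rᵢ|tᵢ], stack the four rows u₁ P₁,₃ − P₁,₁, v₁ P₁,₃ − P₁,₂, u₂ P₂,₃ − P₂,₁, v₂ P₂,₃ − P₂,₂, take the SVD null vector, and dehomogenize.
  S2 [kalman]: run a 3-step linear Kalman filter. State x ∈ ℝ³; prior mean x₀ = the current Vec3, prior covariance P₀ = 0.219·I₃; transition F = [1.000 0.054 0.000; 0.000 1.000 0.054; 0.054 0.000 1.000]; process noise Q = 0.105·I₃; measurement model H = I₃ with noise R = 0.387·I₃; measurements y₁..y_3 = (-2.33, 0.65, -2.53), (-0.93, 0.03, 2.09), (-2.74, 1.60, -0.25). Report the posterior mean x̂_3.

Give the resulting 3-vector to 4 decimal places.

result = (-1.7470, 0.7811, 0.1600)

source (fourbar_fk): coupler pose = R=[0.6645 -0.7473 0.0000; 0.7473 0.6645 0.0000; 0.0000 0.0000 1.0000], t=(0.4655, 0.4679, 0.0000)
after S1 (triangulate): (-0.3217, 0.1359, 1.1085)
after S2 (kf_track): (-1.7470, 0.7811, 0.1600)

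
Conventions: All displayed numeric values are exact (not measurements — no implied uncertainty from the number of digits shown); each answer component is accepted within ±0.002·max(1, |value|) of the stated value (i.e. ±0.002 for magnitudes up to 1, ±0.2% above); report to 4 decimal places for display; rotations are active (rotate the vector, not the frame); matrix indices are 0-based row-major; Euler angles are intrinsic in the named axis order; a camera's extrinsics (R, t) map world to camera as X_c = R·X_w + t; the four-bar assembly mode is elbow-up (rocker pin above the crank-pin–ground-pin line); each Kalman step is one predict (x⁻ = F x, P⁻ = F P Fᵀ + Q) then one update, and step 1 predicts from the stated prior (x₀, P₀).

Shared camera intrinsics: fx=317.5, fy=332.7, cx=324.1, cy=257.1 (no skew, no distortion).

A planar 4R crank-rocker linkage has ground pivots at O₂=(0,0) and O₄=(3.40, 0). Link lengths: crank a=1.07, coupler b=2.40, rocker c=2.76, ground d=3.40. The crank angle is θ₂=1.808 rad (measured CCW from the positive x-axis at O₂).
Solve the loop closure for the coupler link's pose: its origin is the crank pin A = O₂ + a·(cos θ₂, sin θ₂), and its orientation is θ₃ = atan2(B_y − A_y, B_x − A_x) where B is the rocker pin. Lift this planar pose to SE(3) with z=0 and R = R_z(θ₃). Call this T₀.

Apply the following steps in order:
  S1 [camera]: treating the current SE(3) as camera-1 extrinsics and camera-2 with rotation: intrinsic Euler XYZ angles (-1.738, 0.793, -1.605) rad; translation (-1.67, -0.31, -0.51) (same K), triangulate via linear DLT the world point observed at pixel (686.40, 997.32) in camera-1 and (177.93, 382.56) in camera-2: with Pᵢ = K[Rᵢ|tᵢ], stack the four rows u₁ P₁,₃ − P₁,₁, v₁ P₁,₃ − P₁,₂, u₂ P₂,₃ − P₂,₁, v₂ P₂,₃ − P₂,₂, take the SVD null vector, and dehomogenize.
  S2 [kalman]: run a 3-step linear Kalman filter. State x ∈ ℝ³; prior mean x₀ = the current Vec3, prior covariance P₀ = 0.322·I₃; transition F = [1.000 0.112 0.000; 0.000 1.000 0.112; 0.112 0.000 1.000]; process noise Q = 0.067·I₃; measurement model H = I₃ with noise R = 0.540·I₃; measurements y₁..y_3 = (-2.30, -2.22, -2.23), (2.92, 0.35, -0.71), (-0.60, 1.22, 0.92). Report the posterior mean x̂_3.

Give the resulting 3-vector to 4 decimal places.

source (fourbar_fk): coupler pose = R=[0.8612 -0.5082 0.0000; 0.5082 0.8612 0.0000; 0.0000 0.0000 1.0000], t=(-0.2514, 1.0400, 0.0000)
after S1 (triangulate): (1.9923, 0.4333, 1.0903)
after S2 (kf_track): (0.5742, 0.1327, 0.1482)

result = (0.5742, 0.1327, 0.1482)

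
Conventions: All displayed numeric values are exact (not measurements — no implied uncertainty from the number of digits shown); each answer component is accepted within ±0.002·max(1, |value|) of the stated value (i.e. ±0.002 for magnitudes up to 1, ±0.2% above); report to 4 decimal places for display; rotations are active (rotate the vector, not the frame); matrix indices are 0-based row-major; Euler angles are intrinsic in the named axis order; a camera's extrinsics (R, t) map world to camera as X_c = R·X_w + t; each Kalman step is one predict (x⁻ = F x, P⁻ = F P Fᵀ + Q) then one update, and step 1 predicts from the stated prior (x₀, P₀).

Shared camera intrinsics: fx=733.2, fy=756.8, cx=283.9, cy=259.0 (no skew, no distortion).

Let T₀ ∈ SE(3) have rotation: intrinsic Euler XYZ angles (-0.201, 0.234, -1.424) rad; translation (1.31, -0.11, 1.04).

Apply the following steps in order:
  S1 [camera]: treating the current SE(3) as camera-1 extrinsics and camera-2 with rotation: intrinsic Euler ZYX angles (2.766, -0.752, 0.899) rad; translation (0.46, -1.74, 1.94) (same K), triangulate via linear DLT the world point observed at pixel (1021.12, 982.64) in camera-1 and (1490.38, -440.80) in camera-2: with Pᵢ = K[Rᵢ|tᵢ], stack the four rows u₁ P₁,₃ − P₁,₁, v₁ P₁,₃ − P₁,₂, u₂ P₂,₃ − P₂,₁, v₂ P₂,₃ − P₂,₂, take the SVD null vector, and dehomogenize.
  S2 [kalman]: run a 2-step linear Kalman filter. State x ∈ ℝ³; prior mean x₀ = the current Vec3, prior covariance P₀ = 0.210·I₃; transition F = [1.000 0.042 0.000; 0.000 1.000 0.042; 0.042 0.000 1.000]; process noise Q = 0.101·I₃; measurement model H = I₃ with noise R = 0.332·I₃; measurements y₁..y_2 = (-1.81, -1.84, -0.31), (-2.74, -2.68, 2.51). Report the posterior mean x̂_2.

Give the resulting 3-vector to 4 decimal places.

result = (-2.2714, -1.3846, 1.4652)

after S1 (triangulate): (-1.9106, 0.8780, 1.8955)
after S2 (kf_track): (-2.2714, -1.3846, 1.4652)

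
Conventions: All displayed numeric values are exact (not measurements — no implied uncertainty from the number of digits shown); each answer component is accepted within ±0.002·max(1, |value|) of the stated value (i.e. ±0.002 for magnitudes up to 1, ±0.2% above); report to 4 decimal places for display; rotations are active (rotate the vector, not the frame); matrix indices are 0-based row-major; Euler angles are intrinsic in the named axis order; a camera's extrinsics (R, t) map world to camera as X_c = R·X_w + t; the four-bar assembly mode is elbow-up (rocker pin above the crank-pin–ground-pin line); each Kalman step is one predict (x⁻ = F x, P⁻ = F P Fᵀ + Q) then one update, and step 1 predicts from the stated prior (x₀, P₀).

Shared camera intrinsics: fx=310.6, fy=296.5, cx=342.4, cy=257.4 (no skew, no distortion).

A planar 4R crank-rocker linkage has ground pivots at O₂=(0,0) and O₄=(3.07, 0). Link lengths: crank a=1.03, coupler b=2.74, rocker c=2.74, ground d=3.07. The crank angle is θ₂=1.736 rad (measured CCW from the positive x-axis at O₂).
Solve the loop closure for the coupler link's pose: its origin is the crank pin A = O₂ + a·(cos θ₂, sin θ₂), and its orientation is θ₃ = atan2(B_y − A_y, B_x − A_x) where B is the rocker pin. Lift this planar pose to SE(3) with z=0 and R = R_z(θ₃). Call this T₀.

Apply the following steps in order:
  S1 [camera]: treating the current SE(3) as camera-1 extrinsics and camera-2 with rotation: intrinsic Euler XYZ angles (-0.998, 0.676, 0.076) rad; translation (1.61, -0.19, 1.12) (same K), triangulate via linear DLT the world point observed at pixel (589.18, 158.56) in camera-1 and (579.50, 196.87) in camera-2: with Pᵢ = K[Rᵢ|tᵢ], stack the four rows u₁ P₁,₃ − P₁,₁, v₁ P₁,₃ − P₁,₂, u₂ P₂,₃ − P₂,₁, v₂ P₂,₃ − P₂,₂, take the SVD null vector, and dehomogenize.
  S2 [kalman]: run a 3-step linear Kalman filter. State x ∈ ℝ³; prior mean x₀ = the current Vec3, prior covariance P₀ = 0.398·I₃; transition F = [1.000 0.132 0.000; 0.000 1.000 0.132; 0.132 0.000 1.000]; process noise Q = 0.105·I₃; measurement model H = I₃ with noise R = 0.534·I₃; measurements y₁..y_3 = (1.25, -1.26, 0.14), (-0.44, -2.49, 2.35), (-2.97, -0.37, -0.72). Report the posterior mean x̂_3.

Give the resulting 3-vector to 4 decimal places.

source (fourbar_fk): coupler pose = R=[0.8260 -0.5636 0.0000; 0.5636 0.8260 0.0000; 0.0000 0.0000 1.0000], t=(-0.1694, 1.0160, 0.0000)
after S1 (triangulate): (-0.1572, -1.3600, 0.5880)
after S2 (kf_track): (-1.2912, -1.2398, 0.3998)

result = (-1.2912, -1.2398, 0.3998)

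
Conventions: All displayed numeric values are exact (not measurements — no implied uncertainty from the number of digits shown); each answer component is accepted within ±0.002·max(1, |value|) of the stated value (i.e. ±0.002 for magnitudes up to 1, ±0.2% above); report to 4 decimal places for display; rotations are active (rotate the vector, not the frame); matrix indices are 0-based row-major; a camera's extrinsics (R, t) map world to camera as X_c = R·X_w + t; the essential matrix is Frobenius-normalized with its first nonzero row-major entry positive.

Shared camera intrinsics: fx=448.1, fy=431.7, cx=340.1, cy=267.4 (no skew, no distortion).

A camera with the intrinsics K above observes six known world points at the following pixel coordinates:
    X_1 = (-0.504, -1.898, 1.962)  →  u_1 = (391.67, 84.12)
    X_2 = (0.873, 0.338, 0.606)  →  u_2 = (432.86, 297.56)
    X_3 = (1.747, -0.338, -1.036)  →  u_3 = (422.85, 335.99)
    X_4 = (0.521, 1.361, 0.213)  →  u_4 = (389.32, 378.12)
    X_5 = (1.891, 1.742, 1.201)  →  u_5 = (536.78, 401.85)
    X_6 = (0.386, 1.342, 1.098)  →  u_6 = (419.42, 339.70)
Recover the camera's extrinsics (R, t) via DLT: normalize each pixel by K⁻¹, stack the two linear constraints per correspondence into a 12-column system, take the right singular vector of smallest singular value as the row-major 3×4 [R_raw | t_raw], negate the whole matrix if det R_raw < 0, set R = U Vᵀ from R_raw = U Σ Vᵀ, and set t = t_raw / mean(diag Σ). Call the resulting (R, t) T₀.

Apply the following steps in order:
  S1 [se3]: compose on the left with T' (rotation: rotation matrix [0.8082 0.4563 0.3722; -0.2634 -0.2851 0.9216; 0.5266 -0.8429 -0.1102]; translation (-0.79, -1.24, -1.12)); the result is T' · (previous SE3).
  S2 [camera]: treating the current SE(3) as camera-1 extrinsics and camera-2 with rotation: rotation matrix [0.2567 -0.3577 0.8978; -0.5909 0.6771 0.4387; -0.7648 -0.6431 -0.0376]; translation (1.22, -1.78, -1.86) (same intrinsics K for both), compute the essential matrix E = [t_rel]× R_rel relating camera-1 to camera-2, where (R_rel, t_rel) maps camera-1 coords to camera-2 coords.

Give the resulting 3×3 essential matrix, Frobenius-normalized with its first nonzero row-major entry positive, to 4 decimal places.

source (pnp_recover): camera pose = R=[0.7552 0.0841 0.6501; 0.1994 0.9153 -0.3500; -0.6245 0.3939 0.6744], t=(-0.0701, 0.0699, 4.8860)
after S1 (compose_se3): R=[0.4689 0.6322 0.6168; -0.8313 0.0800 0.5501; 0.2984 -0.7707 0.5630], t=(1.0037, 3.2614, -1.7544)
after S2 (essential): [0.6133 -0.1342 -0.2809; 0.0042 -0.1631 -0.2804; 0.3507 0.2875 0.4649]

matrix = [0.6133 -0.1342 -0.2809; 0.0042 -0.1631 -0.2804; 0.3507 0.2875 0.4649]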